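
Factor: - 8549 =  - 83^1*103^1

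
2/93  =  2/93 = 0.02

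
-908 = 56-964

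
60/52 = 1 + 2/13 = 1.15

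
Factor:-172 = -2^2*43^1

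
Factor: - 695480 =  -2^3*5^1*17387^1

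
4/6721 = 4/6721 = 0.00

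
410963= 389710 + 21253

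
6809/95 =6809/95 = 71.67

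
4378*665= 2911370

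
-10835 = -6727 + - 4108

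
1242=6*207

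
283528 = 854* 332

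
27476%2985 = 611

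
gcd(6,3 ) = 3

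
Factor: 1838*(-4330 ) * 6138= - 48849518520 = - 2^3 * 3^2*5^1*11^1*31^1*433^1*919^1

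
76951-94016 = - 17065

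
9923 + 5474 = 15397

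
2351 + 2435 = 4786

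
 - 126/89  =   - 126/89=- 1.42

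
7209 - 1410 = 5799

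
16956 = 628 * 27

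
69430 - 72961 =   -  3531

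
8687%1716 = 107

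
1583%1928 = 1583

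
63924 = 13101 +50823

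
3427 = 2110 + 1317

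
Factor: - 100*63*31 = -195300 = - 2^2*3^2*5^2*7^1 *31^1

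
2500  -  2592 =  - 92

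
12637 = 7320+5317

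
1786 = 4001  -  2215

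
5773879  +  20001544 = 25775423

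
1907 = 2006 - 99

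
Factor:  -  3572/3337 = -2^2*19^1*71^(- 1) = -  76/71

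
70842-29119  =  41723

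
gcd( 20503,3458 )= 7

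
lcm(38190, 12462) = 1183890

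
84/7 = 12=12.00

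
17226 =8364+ 8862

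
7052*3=21156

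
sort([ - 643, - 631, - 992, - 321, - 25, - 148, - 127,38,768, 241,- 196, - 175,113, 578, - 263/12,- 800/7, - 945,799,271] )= [-992 , - 945,- 643, - 631, - 321, - 196,-175, - 148 ,  -  127 , - 800/7, - 25 , - 263/12,38,113,241,271,578,768,799] 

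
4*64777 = 259108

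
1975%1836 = 139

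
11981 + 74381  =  86362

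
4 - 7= -3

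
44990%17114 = 10762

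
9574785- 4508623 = 5066162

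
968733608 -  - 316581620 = 1285315228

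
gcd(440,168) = 8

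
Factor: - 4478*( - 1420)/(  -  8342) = - 2^2*5^1 *43^( - 1)  *71^1*97^( - 1)*2239^1 = -3179380/4171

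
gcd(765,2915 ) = 5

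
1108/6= 184 + 2/3 = 184.67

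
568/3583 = 568/3583=0.16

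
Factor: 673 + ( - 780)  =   - 107^1=   - 107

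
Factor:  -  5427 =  - 3^4 * 67^1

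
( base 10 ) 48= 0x30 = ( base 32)1G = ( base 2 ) 110000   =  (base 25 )1N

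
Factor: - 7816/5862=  - 4/3= -2^2*3^ ( - 1 )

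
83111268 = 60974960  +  22136308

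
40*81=3240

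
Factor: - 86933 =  - 7^1*11^1*1129^1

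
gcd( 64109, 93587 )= 1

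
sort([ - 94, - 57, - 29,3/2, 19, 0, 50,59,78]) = [ - 94, - 57, - 29, 0, 3/2 , 19,  50,59,78 ] 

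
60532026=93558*647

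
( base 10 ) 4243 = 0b1000010010011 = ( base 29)519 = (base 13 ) 1C15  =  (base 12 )2557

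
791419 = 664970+126449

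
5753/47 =122 + 19/47 = 122.40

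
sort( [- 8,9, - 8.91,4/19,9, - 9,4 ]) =[ - 9 , - 8.91, - 8,4/19,4, 9,9]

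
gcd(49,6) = 1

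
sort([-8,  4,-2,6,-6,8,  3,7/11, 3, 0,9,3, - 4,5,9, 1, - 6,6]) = [-8, - 6,  -  6, - 4,-2, 0, 7/11,1,3,3,3,4, 5, 6 , 6 , 8, 9, 9 ] 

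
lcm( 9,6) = 18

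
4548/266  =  2274/133 = 17.10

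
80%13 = 2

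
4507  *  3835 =17284345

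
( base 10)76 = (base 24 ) 34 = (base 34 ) 28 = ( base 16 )4C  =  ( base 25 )31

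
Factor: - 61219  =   - 29^1*2111^1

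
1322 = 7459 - 6137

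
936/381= 2 + 58/127 = 2.46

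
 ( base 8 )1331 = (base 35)KT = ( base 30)O9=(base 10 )729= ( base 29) p4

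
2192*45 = 98640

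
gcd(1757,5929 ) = 7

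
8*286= 2288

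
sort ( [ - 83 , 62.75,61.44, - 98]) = [  -  98,-83, 61.44,62.75]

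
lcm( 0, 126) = 0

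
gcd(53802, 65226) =42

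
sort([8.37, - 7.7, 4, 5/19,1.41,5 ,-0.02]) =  [-7.7, - 0.02 , 5/19,1.41, 4 , 5, 8.37 ] 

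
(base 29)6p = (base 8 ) 307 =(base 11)171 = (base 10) 199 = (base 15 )D4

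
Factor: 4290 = 2^1*3^1*5^1 *11^1*13^1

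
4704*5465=25707360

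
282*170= 47940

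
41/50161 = 41/50161 =0.00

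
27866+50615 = 78481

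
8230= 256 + 7974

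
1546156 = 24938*62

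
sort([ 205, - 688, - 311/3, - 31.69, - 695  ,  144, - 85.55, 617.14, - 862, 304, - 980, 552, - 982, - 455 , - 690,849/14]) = [ - 982 , - 980, -862, - 695, - 690,  -  688, - 455, - 311/3, - 85.55,-31.69, 849/14, 144,205,304,552, 617.14 ]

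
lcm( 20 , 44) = 220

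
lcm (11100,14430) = 144300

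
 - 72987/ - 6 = 24329/2 = 12164.50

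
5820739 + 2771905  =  8592644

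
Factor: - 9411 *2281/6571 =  - 21466491/6571 =- 3^1*2281^1*3137^1*6571^(-1) 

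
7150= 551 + 6599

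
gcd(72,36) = 36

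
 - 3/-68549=3/68549 = 0.00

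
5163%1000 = 163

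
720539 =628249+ 92290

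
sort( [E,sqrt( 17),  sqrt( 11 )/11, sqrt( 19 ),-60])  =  [ - 60 , sqrt( 11)/11,E,  sqrt( 17), sqrt (19 )] 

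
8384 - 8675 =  - 291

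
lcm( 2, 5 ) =10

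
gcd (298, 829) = 1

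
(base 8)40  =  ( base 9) 35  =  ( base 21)1b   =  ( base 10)32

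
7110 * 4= 28440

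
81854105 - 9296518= 72557587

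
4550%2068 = 414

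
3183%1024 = 111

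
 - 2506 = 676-3182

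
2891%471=65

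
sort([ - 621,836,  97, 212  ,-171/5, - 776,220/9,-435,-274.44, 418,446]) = [-776,-621 , - 435, - 274.44, - 171/5,220/9,97,212 , 418,446,  836]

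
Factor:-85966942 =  - 2^1*71^1 * 605401^1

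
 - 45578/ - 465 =98 + 8/465 = 98.02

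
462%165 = 132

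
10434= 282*37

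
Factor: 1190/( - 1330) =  - 17^1  *  19^( - 1 ) = - 17/19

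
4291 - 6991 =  - 2700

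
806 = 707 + 99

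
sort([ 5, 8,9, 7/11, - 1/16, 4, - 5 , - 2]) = [ - 5, - 2, - 1/16,7/11, 4,  5, 8 , 9 ] 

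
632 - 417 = 215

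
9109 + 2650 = 11759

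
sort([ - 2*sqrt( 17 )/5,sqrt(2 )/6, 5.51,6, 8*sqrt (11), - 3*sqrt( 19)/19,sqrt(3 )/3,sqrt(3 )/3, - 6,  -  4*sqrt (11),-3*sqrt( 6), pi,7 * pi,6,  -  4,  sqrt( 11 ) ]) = [ - 4*sqrt( 11 ),-3*sqrt( 6 ), - 6, - 4 , - 2*sqrt( 17 )/5, - 3 * sqrt( 19)/19, sqrt ( 2)/6,sqrt( 3 )/3,sqrt( 3 ) /3,pi,sqrt(11), 5.51,6,6, 7*pi , 8*sqrt ( 11)]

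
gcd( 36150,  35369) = 1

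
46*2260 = 103960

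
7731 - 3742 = 3989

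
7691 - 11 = 7680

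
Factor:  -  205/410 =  -2^( - 1)= - 1/2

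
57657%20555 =16547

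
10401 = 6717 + 3684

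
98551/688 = 98551/688 = 143.24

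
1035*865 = 895275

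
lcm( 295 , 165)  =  9735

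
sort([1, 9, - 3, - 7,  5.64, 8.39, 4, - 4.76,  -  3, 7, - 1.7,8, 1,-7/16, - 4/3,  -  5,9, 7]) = [ - 7, - 5,  -  4.76, - 3, - 3, - 1.7 , - 4/3, - 7/16, 1, 1,4,  5.64, 7, 7, 8,  8.39, 9, 9] 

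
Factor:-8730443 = -19^1*163^1*2819^1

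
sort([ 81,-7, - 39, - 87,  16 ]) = [ - 87, - 39, - 7, 16,81]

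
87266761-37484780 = 49781981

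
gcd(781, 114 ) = 1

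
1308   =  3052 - 1744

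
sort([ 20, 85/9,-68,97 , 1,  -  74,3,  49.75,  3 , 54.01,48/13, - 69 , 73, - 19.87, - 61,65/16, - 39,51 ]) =[ - 74,- 69, - 68,  -  61, - 39, -19.87,1, 3,3,48/13,65/16,85/9, 20,49.75, 51,54.01,73,97]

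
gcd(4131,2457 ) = 27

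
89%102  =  89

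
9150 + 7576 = 16726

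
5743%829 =769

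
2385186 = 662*3603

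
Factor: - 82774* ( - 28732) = 2378262568 = 2^3*11^1*653^1*41387^1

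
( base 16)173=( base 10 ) 371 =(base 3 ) 111202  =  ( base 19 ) 10A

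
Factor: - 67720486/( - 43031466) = 33860243/21515733 = 3^(-3)*17^1 *19^(-1)*41941^ ( -1) *1991779^1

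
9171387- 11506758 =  -2335371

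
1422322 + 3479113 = 4901435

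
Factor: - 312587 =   -  11^1 * 157^1*181^1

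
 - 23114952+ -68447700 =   -  91562652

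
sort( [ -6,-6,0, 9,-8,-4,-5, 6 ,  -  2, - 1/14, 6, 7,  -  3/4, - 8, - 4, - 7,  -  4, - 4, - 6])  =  [ - 8, - 8, - 7,-6, - 6, - 6,-5, - 4, - 4, - 4, - 4, - 2, - 3/4,  -  1/14,0, 6,6, 7,9 ]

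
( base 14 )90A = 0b11011101110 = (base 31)1Q7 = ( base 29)235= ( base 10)1774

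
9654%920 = 454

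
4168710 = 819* 5090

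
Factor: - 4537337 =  -7^1*648191^1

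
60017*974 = 58456558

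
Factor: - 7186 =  - 2^1 * 3593^1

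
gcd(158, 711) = 79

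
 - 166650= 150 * (  -  1111)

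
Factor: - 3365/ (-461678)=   2^( - 1)*5^1* 7^( - 3) =5/686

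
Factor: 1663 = 1663^1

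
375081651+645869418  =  1020951069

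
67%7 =4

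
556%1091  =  556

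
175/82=175/82 = 2.13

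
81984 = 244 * 336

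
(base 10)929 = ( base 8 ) 1641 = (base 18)2fb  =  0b1110100001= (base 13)566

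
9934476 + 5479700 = 15414176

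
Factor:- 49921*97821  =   - 3^3* 3623^1  *  49921^1  =  -4883322141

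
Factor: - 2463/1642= - 3/2 =-  2^( -1) * 3^1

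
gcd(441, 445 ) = 1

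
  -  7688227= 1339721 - 9027948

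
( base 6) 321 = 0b1111001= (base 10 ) 121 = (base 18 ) 6D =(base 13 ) 94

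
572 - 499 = 73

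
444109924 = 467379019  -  23269095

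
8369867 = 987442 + 7382425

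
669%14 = 11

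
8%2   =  0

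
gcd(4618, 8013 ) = 1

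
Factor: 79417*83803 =13^1*41^1*149^1*181^1* 463^1=6655382851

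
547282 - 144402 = 402880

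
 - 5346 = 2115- 7461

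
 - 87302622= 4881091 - 92183713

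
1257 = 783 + 474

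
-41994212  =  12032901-54027113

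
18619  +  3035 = 21654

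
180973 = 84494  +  96479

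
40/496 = 5/62 = 0.08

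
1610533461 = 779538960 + 830994501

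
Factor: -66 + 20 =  - 2^1*23^1 = - 46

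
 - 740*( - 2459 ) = 1819660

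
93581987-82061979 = 11520008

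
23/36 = 23/36 = 0.64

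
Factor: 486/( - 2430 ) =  -1/5 = - 5^( -1) 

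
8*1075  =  8600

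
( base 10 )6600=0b1100111001000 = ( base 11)4a60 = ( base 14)2596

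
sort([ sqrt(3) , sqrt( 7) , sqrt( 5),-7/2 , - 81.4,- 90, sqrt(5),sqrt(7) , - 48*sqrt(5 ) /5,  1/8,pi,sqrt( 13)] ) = [ - 90 , - 81.4,-48*sqrt (5)/5, - 7/2 , 1/8,  sqrt(3),sqrt( 5),sqrt(5 ),sqrt( 7 ), sqrt(7 ),pi, sqrt(13 ) ]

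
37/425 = 37/425 = 0.09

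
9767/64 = 9767/64 = 152.61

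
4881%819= 786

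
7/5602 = 7/5602 = 0.00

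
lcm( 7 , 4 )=28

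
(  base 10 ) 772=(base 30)PM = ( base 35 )M2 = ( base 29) QI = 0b1100000100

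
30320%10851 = 8618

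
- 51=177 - 228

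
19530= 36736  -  17206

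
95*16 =1520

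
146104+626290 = 772394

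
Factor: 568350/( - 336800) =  - 2^( - 4) * 3^3 =- 27/16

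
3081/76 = 3081/76=40.54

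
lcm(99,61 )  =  6039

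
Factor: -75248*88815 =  - 6683151120   =  - 2^4*3^1*5^1 * 31^1 *191^1*4703^1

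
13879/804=17 + 211/804 = 17.26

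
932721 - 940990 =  -8269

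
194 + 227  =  421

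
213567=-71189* ( - 3)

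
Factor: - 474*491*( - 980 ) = 228079320 = 2^3*3^1*5^1*7^2*79^1 *491^1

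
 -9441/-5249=1 + 4192/5249 = 1.80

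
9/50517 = 1/5613= 0.00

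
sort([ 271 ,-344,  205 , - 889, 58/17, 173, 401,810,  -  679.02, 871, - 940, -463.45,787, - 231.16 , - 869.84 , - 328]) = [ - 940, - 889,-869.84, - 679.02, - 463.45  ,-344,  -  328,  -  231.16,  58/17,  173, 205,271,401,787 , 810,871 ] 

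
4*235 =940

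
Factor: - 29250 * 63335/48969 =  - 2^1* 5^4*13^1*53^1 * 239^1*5441^( - 1) = - 205838750/5441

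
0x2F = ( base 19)29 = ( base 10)47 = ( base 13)38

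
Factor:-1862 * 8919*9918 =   -  164709991404 = - 2^2*3^4*7^2*19^2*29^1* 991^1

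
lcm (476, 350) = 11900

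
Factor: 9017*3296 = 29720032= 2^5*71^1*103^1 * 127^1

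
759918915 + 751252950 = 1511171865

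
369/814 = 369/814 = 0.45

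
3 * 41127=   123381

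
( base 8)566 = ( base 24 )fe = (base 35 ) ao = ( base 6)1422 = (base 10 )374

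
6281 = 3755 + 2526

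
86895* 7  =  608265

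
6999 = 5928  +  1071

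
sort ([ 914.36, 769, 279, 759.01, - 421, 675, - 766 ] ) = [- 766, - 421,  279, 675,  759.01, 769, 914.36] 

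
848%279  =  11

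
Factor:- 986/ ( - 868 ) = 493/434 = 2^ (-1) * 7^( - 1)*17^1*29^1*31^( - 1 ) 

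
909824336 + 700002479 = 1609826815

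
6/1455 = 2/485  =  0.00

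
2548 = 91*28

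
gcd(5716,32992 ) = 4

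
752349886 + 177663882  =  930013768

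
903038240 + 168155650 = 1071193890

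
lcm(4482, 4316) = 116532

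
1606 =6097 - 4491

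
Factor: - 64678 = - 2^1*73^1*443^1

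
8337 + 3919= 12256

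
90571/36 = 90571/36  =  2515.86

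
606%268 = 70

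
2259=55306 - 53047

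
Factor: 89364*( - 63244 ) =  - 2^4 *3^1*11^1*97^1*163^1*677^1 =- 5651736816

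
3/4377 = 1/1459 = 0.00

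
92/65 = 1  +  27/65 =1.42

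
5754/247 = 23  +  73/247 =23.30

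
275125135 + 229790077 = 504915212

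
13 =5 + 8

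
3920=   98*40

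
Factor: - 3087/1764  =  -2^( - 2) * 7^1 = - 7/4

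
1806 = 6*301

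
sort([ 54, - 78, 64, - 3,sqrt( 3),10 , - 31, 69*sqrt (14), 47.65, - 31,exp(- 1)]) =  [ - 78, - 31, - 31,-3,exp( -1),  sqrt (3),10, 47.65,  54, 64, 69*sqrt( 14)]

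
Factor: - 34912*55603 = - 2^5*1091^1*55603^1= -  1941211936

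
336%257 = 79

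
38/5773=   38/5773 = 0.01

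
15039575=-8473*( - 1775) 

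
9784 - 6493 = 3291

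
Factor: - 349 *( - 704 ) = 245696 = 2^6*11^1  *  349^1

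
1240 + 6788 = 8028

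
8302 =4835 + 3467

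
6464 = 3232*2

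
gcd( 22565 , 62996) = 1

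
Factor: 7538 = 2^1 * 3769^1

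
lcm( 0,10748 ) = 0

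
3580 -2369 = 1211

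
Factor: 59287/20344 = 2^(-3)*101^1*587^1*2543^( - 1)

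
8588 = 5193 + 3395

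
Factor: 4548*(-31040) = -141169920 = -2^8*3^1*5^1*97^1*379^1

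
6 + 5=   11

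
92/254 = 46/127 = 0.36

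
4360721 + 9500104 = 13860825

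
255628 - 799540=  -  543912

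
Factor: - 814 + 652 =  - 2^1*3^4 = -  162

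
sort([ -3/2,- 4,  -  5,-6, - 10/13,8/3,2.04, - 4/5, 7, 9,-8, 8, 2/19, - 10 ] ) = [ - 10, - 8, - 6, - 5, - 4, - 3/2,  -  4/5,-10/13, 2/19, 2.04, 8/3, 7,8, 9] 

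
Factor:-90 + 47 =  - 43 =-43^1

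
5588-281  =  5307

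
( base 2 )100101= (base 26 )1B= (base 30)17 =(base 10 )37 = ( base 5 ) 122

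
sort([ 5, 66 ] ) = [5, 66 ] 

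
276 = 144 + 132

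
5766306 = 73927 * 78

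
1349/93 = 14 + 47/93 =14.51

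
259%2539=259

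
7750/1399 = 7750/1399 = 5.54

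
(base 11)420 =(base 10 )506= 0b111111010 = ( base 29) HD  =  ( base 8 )772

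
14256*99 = 1411344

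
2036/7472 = 509/1868 = 0.27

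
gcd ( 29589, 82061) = 7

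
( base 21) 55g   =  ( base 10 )2326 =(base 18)734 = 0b100100010110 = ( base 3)10012011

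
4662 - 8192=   -  3530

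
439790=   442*995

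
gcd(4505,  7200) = 5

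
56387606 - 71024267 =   -  14636661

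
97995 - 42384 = 55611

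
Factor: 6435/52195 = 3^2 * 73^( - 1) =9/73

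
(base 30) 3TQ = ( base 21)835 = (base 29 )480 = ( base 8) 7014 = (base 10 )3596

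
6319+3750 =10069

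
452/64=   113/16 = 7.06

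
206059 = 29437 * 7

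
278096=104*2674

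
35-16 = 19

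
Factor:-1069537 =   -  7^1  *152791^1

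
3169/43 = 3169/43 = 73.70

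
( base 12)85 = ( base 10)101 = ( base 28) 3h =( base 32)35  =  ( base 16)65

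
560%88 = 32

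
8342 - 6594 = 1748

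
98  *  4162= 407876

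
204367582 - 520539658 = - 316172076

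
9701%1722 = 1091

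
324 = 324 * 1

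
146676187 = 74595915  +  72080272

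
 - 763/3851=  - 763/3851= - 0.20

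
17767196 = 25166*706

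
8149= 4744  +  3405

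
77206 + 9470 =86676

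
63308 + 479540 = 542848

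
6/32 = 3/16= 0.19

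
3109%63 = 22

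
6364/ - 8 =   -  796  +  1/2 = - 795.50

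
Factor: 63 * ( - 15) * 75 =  - 3^4*5^3* 7^1=- 70875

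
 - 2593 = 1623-4216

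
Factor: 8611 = 79^1 * 109^1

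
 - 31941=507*( - 63)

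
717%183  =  168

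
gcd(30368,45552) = 15184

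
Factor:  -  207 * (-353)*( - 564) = -41212044 = - 2^2* 3^3*23^1*47^1*353^1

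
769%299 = 171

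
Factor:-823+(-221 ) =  - 2^2*3^2*29^1 = -1044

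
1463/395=3+278/395 = 3.70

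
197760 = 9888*20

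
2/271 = 2/271 =0.01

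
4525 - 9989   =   - 5464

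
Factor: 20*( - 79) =-1580 =-2^2*5^1*79^1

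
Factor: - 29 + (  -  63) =-2^2*23^1 = - 92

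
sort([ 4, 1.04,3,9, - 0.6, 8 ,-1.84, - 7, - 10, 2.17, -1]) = [ - 10, - 7,  -  1.84,-1,-0.6 , 1.04, 2.17, 3, 4,  8, 9]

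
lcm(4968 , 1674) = 154008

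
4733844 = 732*6467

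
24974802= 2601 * 9602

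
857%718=139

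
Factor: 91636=2^2 * 31^1*739^1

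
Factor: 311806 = 2^1*11^1*14173^1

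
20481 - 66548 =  - 46067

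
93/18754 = 93/18754 = 0.00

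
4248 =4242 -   -  6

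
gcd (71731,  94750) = 1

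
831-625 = 206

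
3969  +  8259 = 12228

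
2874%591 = 510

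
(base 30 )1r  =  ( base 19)30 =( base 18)33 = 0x39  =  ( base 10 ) 57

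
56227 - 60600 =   -  4373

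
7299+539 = 7838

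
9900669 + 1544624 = 11445293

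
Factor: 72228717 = 3^2  *11^1 * 23^1 * 31721^1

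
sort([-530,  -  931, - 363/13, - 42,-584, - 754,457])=[ - 931, - 754, - 584,  -  530,  -  42, - 363/13,457 ]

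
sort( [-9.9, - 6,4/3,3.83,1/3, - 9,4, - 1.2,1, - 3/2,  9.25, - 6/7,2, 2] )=[ - 9.9, - 9,-6, - 3/2, - 1.2, - 6/7,1/3,1,4/3, 2,2,3.83,4, 9.25] 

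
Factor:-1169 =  - 7^1*167^1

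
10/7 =1+ 3/7 = 1.43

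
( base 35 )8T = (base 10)309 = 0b100110101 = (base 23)DA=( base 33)9C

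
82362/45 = 1830 + 4/15 = 1830.27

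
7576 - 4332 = 3244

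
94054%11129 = 5022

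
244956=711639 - 466683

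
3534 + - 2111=1423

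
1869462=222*8421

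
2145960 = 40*53649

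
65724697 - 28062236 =37662461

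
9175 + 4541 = 13716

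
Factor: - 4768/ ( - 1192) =4 = 2^2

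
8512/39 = 218 + 10/39 = 218.26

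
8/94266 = 4/47133 = 0.00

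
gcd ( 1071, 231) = 21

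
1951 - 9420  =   -7469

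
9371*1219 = 11423249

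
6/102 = 1/17=0.06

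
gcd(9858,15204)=6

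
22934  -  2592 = 20342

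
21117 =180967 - 159850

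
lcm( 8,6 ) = 24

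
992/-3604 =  - 248/901 = - 0.28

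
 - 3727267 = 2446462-6173729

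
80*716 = 57280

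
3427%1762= 1665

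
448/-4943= - 1+4495/4943 = -0.09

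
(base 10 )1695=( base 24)2mf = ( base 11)1301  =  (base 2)11010011111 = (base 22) 3B1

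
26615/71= 26615/71 = 374.86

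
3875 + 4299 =8174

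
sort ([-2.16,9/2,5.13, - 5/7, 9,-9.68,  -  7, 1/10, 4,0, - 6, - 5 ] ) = [-9.68,  -  7, - 6, - 5,-2.16,-5/7, 0,1/10,4, 9/2, 5.13,9 ] 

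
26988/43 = 627 + 27/43 = 627.63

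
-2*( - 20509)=41018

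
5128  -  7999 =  - 2871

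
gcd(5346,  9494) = 2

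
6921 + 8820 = 15741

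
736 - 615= 121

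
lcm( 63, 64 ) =4032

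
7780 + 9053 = 16833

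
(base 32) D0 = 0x1a0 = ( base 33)ck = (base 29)ea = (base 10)416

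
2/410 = 1/205 =0.00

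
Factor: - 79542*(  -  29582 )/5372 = 588252861/1343= 3^4* 7^1*17^( - 1) * 79^( - 1) *491^1 * 2113^1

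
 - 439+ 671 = 232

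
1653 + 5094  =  6747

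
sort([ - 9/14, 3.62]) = [-9/14, 3.62]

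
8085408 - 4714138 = 3371270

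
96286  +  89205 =185491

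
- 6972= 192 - 7164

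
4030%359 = 81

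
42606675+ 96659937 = 139266612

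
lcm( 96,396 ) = 3168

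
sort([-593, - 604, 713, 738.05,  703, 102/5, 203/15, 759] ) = [ - 604, - 593, 203/15 , 102/5,703,713, 738.05,  759]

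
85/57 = 85/57 = 1.49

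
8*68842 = 550736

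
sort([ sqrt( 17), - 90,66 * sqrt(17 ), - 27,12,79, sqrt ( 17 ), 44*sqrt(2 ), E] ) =[  -  90 , - 27, E,sqrt (17), sqrt( 17 ), 12,44*sqrt( 2),79, 66*sqrt( 17 ) ]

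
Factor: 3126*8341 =26073966 = 2^1 * 3^1*19^1*439^1* 521^1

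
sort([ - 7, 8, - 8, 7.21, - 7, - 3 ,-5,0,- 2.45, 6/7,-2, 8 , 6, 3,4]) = [-8, - 7,-7,-5,-3, - 2.45,-2, 0,  6/7, 3, 4,6,7.21,8, 8]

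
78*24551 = 1914978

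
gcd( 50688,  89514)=18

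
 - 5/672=  -  5/672 = -  0.01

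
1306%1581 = 1306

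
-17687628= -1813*9756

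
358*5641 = 2019478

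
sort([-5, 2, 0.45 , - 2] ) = [  -  5, - 2,0.45, 2]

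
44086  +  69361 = 113447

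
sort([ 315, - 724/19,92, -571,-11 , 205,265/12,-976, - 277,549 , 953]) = [  -  976, -571, - 277, - 724/19, - 11, 265/12, 92,205,315, 549, 953]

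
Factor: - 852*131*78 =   -  8705736 = -2^3*3^2*13^1*71^1*131^1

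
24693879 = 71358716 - 46664837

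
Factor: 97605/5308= 2^(-2)*3^4*5^1*241^1*1327^(-1 ) 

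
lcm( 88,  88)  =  88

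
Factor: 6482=2^1*7^1*463^1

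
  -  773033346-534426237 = -1307459583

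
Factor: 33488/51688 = 2^1 * 23^1*71^(-1) = 46/71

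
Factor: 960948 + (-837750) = 2^1*3^1*20533^1=123198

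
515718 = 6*85953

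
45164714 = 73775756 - 28611042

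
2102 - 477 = 1625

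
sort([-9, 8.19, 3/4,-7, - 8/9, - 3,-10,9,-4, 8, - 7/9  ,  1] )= [ - 10, - 9,  -  7,-4, - 3, - 8/9, - 7/9,3/4,1, 8,8.19, 9]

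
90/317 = 90/317= 0.28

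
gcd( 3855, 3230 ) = 5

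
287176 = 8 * 35897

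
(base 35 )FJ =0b1000100000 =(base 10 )544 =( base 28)jc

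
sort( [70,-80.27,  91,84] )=[ - 80.27,70,  84, 91 ] 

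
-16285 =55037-71322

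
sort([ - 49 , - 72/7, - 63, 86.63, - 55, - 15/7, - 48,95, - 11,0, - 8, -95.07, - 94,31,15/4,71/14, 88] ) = [ - 95.07,-94, - 63,  -  55, - 49 , - 48, - 11, - 72/7 , - 8, - 15/7,0,15/4,71/14,31, 86.63,  88 , 95]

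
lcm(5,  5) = 5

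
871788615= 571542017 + 300246598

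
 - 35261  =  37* (  -  953 ) 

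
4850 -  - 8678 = 13528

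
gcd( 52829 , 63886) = 1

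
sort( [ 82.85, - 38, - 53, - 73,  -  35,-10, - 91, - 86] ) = [ - 91, - 86,  -  73, - 53,  -  38, - 35,  -  10, 82.85 ] 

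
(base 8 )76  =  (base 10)62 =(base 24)2E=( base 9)68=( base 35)1r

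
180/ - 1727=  - 180/1727 = -0.10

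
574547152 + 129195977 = 703743129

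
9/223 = 9/223 = 0.04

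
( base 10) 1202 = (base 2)10010110010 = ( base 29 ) 1CD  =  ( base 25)1N2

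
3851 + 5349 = 9200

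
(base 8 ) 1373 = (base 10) 763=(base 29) q9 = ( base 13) 469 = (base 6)3311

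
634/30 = 317/15 = 21.13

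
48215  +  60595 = 108810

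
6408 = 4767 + 1641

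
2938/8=367 + 1/4 = 367.25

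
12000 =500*24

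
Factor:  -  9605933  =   - 571^1*16823^1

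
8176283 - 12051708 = -3875425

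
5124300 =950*5394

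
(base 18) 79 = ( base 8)207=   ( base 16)87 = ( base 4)2013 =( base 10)135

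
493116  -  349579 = 143537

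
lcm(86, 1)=86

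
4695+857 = 5552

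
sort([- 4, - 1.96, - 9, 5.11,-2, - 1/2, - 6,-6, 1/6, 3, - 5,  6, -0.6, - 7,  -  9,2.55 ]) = [ - 9,  -  9, - 7, - 6, - 6,  -  5 , - 4, - 2, - 1.96 ,-0.6, -1/2, 1/6,2.55, 3 , 5.11,  6]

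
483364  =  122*3962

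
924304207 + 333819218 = 1258123425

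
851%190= 91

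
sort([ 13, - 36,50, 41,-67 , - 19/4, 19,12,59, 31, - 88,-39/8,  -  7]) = [ -88, -67,-36, - 7, - 39/8,-19/4, 12, 13,19, 31,  41, 50, 59 ] 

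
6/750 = 1/125 = 0.01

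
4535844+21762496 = 26298340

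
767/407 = 1 + 360/407 = 1.88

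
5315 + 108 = 5423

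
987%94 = 47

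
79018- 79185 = -167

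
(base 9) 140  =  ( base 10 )117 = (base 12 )99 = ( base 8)165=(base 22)57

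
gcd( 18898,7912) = 2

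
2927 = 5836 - 2909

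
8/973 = 8/973  =  0.01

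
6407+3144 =9551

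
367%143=81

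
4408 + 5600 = 10008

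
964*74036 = 71370704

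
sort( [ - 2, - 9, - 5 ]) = [ - 9,-5,  -  2]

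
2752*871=2396992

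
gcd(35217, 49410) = 9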